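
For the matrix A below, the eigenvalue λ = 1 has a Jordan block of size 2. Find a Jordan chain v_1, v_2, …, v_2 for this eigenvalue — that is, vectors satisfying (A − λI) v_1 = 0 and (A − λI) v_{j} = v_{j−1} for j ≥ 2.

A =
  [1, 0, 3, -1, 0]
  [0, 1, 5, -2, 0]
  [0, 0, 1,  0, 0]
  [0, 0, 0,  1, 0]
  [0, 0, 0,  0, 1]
A Jordan chain for λ = 1 of length 2:
v_1 = (3, 5, 0, 0, 0)ᵀ
v_2 = (0, 0, 1, 0, 0)ᵀ

Let N = A − (1)·I. We want v_2 with N^2 v_2 = 0 but N^1 v_2 ≠ 0; then v_{j-1} := N · v_j for j = 2, …, 2.

Pick v_2 = (0, 0, 1, 0, 0)ᵀ.
Then v_1 = N · v_2 = (3, 5, 0, 0, 0)ᵀ.

Sanity check: (A − (1)·I) v_1 = (0, 0, 0, 0, 0)ᵀ = 0. ✓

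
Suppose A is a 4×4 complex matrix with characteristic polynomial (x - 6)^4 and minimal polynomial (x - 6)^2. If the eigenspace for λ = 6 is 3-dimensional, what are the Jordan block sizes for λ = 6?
Block sizes for λ = 6: [2, 1, 1]

Step 1 — from the characteristic polynomial, algebraic multiplicity of λ = 6 is 4. From dim ker(A − (6)·I) = 3, there are exactly 3 Jordan blocks for λ = 6.
Step 2 — from the minimal polynomial, the factor (x − 6)^2 tells us the largest block for λ = 6 has size 2.
Step 3 — with total size 4, 3 blocks, and largest block 2, the block sizes (in nonincreasing order) are [2, 1, 1].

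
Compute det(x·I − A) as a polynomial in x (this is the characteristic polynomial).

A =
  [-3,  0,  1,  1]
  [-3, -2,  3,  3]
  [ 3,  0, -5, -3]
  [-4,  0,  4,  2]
x^4 + 8*x^3 + 24*x^2 + 32*x + 16

Expanding det(x·I − A) (e.g. by cofactor expansion or by noting that A is similar to its Jordan form J, which has the same characteristic polynomial as A) gives
  χ_A(x) = x^4 + 8*x^3 + 24*x^2 + 32*x + 16
which factors as (x + 2)^4. The eigenvalues (with algebraic multiplicities) are λ = -2 with multiplicity 4.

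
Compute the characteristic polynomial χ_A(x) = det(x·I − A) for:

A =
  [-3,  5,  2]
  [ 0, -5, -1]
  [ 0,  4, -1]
x^3 + 9*x^2 + 27*x + 27

Expanding det(x·I − A) (e.g. by cofactor expansion or by noting that A is similar to its Jordan form J, which has the same characteristic polynomial as A) gives
  χ_A(x) = x^3 + 9*x^2 + 27*x + 27
which factors as (x + 3)^3. The eigenvalues (with algebraic multiplicities) are λ = -3 with multiplicity 3.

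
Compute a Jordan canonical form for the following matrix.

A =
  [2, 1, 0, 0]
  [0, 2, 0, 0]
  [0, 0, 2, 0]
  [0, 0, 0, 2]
J_2(2) ⊕ J_1(2) ⊕ J_1(2)

The characteristic polynomial is
  det(x·I − A) = x^4 - 8*x^3 + 24*x^2 - 32*x + 16 = (x - 2)^4

Eigenvalues and multiplicities (the geometric multiplicity of λ is n − rank(A − λI), which equals the number of Jordan blocks for λ):
  λ = 2: algebraic multiplicity = 4, geometric multiplicity = 3

Determining the block sizes for each eigenvalue:
  λ = 2: 3 blocks summing to 4 forces exactly one block of size 2 and the rest size 1 → block sizes [2, 1, 1]

Assembling the blocks gives a Jordan form
J =
  [2, 1, 0, 0]
  [0, 2, 0, 0]
  [0, 0, 2, 0]
  [0, 0, 0, 2]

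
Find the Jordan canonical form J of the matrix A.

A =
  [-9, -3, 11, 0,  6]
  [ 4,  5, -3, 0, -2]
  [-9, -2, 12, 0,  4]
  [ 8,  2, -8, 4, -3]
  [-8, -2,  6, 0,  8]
J_3(4) ⊕ J_2(4)

The characteristic polynomial is
  det(x·I − A) = x^5 - 20*x^4 + 160*x^3 - 640*x^2 + 1280*x - 1024 = (x - 4)^5

Eigenvalues and multiplicities (the geometric multiplicity of λ is n − rank(A − λI), which equals the number of Jordan blocks for λ):
  λ = 4: algebraic multiplicity = 5, geometric multiplicity = 2

Determining the block sizes for each eigenvalue:
  λ = 4: with am = 5 and gm = 2, the partition is not yet determined (e.g. several partitions of 5 into 2 parts exist). Let N = A − (4)·I. Computing rank(N^1) = 3, rank(N^2) = 1, rank(N^3) = 0; the number of blocks of size ≥ j is rank(N^{j−1}) − rank(N^j), giving [2, 2, 1]. So we have 1 block(s) of size 3, 1 block(s) of size 2 → block sizes [3, 2]

Assembling the blocks gives a Jordan form
J =
  [4, 1, 0, 0, 0]
  [0, 4, 1, 0, 0]
  [0, 0, 4, 0, 0]
  [0, 0, 0, 4, 1]
  [0, 0, 0, 0, 4]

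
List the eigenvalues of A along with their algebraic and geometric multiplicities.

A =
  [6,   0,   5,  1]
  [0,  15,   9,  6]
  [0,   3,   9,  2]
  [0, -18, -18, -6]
λ = 6: alg = 4, geom = 2

Step 1 — factor the characteristic polynomial to read off the algebraic multiplicities:
  χ_A(x) = (x - 6)^4

Step 2 — compute geometric multiplicities via the rank-nullity identity g(λ) = n − rank(A − λI):
  rank(A − (6)·I) = 2, so dim ker(A − (6)·I) = n − 2 = 2

Summary:
  λ = 6: algebraic multiplicity = 4, geometric multiplicity = 2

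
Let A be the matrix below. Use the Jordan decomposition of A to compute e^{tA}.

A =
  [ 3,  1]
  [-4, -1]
e^{tA} =
  [2*t*exp(t) + exp(t), t*exp(t)]
  [-4*t*exp(t), -2*t*exp(t) + exp(t)]

Strategy: write A = P · J · P⁻¹ where J is a Jordan canonical form, so e^{tA} = P · e^{tJ} · P⁻¹, and e^{tJ} can be computed block-by-block.

A has Jordan form
J =
  [1, 1]
  [0, 1]
(up to reordering of blocks).

Per-block formulas:
  For a 2×2 Jordan block J_2(1): exp(t · J_2(1)) = e^(1t)·(I + t·N), where N is the 2×2 nilpotent shift.

After assembling e^{tJ} and conjugating by P, we get:

e^{tA} =
  [2*t*exp(t) + exp(t), t*exp(t)]
  [-4*t*exp(t), -2*t*exp(t) + exp(t)]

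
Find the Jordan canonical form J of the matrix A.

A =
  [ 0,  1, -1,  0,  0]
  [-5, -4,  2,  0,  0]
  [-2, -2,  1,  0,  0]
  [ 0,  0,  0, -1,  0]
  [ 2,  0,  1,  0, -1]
J_3(-1) ⊕ J_1(-1) ⊕ J_1(-1)

The characteristic polynomial is
  det(x·I − A) = x^5 + 5*x^4 + 10*x^3 + 10*x^2 + 5*x + 1 = (x + 1)^5

Eigenvalues and multiplicities (the geometric multiplicity of λ is n − rank(A − λI), which equals the number of Jordan blocks for λ):
  λ = -1: algebraic multiplicity = 5, geometric multiplicity = 3

Determining the block sizes for each eigenvalue:
  λ = -1: with am = 5 and gm = 3, the partition is not yet determined (e.g. several partitions of 5 into 3 parts exist). Let N = A − (-1)·I. Computing rank(N^1) = 2, rank(N^2) = 1, rank(N^3) = 0; the number of blocks of size ≥ j is rank(N^{j−1}) − rank(N^j), giving [3, 1, 1]. So we have 1 block(s) of size 3, 2 block(s) of size 1 → block sizes [3, 1, 1]

Assembling the blocks gives a Jordan form
J =
  [-1,  1,  0,  0,  0]
  [ 0, -1,  1,  0,  0]
  [ 0,  0, -1,  0,  0]
  [ 0,  0,  0, -1,  0]
  [ 0,  0,  0,  0, -1]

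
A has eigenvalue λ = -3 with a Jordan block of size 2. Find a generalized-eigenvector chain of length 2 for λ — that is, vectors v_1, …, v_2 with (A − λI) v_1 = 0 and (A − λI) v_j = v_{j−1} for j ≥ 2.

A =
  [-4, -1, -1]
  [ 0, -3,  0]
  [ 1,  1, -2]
A Jordan chain for λ = -3 of length 2:
v_1 = (-1, 0, 1)ᵀ
v_2 = (1, 0, 0)ᵀ

Let N = A − (-3)·I. We want v_2 with N^2 v_2 = 0 but N^1 v_2 ≠ 0; then v_{j-1} := N · v_j for j = 2, …, 2.

Pick v_2 = (1, 0, 0)ᵀ.
Then v_1 = N · v_2 = (-1, 0, 1)ᵀ.

Sanity check: (A − (-3)·I) v_1 = (0, 0, 0)ᵀ = 0. ✓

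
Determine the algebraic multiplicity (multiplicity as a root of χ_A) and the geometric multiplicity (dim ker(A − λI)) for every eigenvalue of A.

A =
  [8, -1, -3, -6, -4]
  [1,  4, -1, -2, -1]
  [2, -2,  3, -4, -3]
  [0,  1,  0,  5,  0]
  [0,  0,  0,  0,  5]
λ = 5: alg = 5, geom = 2

Step 1 — factor the characteristic polynomial to read off the algebraic multiplicities:
  χ_A(x) = (x - 5)^5

Step 2 — compute geometric multiplicities via the rank-nullity identity g(λ) = n − rank(A − λI):
  rank(A − (5)·I) = 3, so dim ker(A − (5)·I) = n − 3 = 2

Summary:
  λ = 5: algebraic multiplicity = 5, geometric multiplicity = 2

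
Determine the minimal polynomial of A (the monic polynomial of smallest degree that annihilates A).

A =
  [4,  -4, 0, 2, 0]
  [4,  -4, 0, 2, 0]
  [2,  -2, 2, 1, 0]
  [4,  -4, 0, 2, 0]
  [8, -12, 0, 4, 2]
x^3 - 4*x^2 + 4*x

The characteristic polynomial is χ_A(x) = x^2*(x - 2)^3, so the eigenvalues are known. The minimal polynomial is
  m_A(x) = Π_λ (x − λ)^{k_λ}
where k_λ is the size of the *largest* Jordan block for λ (equivalently, the smallest k with (A − λI)^k v = 0 for every generalised eigenvector v of λ).

  λ = 0: largest Jordan block has size 1, contributing (x − 0)
  λ = 2: largest Jordan block has size 2, contributing (x − 2)^2

So m_A(x) = x*(x - 2)^2 = x^3 - 4*x^2 + 4*x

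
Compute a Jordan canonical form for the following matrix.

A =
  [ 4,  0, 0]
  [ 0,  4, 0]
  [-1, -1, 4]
J_2(4) ⊕ J_1(4)

The characteristic polynomial is
  det(x·I − A) = x^3 - 12*x^2 + 48*x - 64 = (x - 4)^3

Eigenvalues and multiplicities (the geometric multiplicity of λ is n − rank(A − λI), which equals the number of Jordan blocks for λ):
  λ = 4: algebraic multiplicity = 3, geometric multiplicity = 2

Determining the block sizes for each eigenvalue:
  λ = 4: 2 blocks summing to 3 forces exactly one block of size 2 and the rest size 1 → block sizes [2, 1]

Assembling the blocks gives a Jordan form
J =
  [4, 1, 0]
  [0, 4, 0]
  [0, 0, 4]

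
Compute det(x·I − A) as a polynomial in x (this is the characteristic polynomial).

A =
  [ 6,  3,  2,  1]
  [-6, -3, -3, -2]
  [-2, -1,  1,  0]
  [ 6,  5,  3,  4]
x^4 - 8*x^3 + 24*x^2 - 32*x + 16

Expanding det(x·I − A) (e.g. by cofactor expansion or by noting that A is similar to its Jordan form J, which has the same characteristic polynomial as A) gives
  χ_A(x) = x^4 - 8*x^3 + 24*x^2 - 32*x + 16
which factors as (x - 2)^4. The eigenvalues (with algebraic multiplicities) are λ = 2 with multiplicity 4.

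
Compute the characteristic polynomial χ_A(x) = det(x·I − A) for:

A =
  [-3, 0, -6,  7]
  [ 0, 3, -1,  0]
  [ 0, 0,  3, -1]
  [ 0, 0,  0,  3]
x^4 - 6*x^3 + 54*x - 81

Expanding det(x·I − A) (e.g. by cofactor expansion or by noting that A is similar to its Jordan form J, which has the same characteristic polynomial as A) gives
  χ_A(x) = x^4 - 6*x^3 + 54*x - 81
which factors as (x - 3)^3*(x + 3). The eigenvalues (with algebraic multiplicities) are λ = -3 with multiplicity 1, λ = 3 with multiplicity 3.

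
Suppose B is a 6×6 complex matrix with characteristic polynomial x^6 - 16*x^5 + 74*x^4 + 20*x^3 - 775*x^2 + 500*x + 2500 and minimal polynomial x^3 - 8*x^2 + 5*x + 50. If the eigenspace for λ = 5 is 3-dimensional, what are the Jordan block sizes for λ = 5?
Block sizes for λ = 5: [2, 1, 1]

Step 1 — from the characteristic polynomial, algebraic multiplicity of λ = 5 is 4. From dim ker(B − (5)·I) = 3, there are exactly 3 Jordan blocks for λ = 5.
Step 2 — from the minimal polynomial, the factor (x − 5)^2 tells us the largest block for λ = 5 has size 2.
Step 3 — with total size 4, 3 blocks, and largest block 2, the block sizes (in nonincreasing order) are [2, 1, 1].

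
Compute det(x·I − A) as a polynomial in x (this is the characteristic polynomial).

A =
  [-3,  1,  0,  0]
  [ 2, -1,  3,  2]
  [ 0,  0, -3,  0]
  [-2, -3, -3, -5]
x^4 + 12*x^3 + 54*x^2 + 108*x + 81

Expanding det(x·I − A) (e.g. by cofactor expansion or by noting that A is similar to its Jordan form J, which has the same characteristic polynomial as A) gives
  χ_A(x) = x^4 + 12*x^3 + 54*x^2 + 108*x + 81
which factors as (x + 3)^4. The eigenvalues (with algebraic multiplicities) are λ = -3 with multiplicity 4.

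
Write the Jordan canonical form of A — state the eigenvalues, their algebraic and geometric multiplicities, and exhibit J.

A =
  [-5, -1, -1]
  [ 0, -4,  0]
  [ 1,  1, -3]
J_2(-4) ⊕ J_1(-4)

The characteristic polynomial is
  det(x·I − A) = x^3 + 12*x^2 + 48*x + 64 = (x + 4)^3

Eigenvalues and multiplicities (the geometric multiplicity of λ is n − rank(A − λI), which equals the number of Jordan blocks for λ):
  λ = -4: algebraic multiplicity = 3, geometric multiplicity = 2

Determining the block sizes for each eigenvalue:
  λ = -4: 2 blocks summing to 3 forces exactly one block of size 2 and the rest size 1 → block sizes [2, 1]

Assembling the blocks gives a Jordan form
J =
  [-4,  1,  0]
  [ 0, -4,  0]
  [ 0,  0, -4]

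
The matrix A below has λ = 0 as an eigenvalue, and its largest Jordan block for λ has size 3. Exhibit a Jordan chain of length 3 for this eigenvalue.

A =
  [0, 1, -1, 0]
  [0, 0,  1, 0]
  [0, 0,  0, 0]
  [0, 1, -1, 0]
A Jordan chain for λ = 0 of length 3:
v_1 = (1, 0, 0, 1)ᵀ
v_2 = (-1, 1, 0, -1)ᵀ
v_3 = (0, 0, 1, 0)ᵀ

Let N = A − (0)·I. We want v_3 with N^3 v_3 = 0 but N^2 v_3 ≠ 0; then v_{j-1} := N · v_j for j = 3, …, 2.

Pick v_3 = (0, 0, 1, 0)ᵀ.
Then v_2 = N · v_3 = (-1, 1, 0, -1)ᵀ.
Then v_1 = N · v_2 = (1, 0, 0, 1)ᵀ.

Sanity check: (A − (0)·I) v_1 = (0, 0, 0, 0)ᵀ = 0. ✓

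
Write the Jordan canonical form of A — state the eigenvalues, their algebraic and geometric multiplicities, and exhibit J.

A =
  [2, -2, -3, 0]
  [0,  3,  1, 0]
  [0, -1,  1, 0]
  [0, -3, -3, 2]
J_3(2) ⊕ J_1(2)

The characteristic polynomial is
  det(x·I − A) = x^4 - 8*x^3 + 24*x^2 - 32*x + 16 = (x - 2)^4

Eigenvalues and multiplicities (the geometric multiplicity of λ is n − rank(A − λI), which equals the number of Jordan blocks for λ):
  λ = 2: algebraic multiplicity = 4, geometric multiplicity = 2

Determining the block sizes for each eigenvalue:
  λ = 2: with am = 4 and gm = 2, the partition is not yet determined (e.g. several partitions of 4 into 2 parts exist). Let N = A − (2)·I. Computing rank(N^1) = 2, rank(N^2) = 1, rank(N^3) = 0; the number of blocks of size ≥ j is rank(N^{j−1}) − rank(N^j), giving [2, 1, 1]. So we have 1 block(s) of size 3, 1 block(s) of size 1 → block sizes [3, 1]

Assembling the blocks gives a Jordan form
J =
  [2, 1, 0, 0]
  [0, 2, 1, 0]
  [0, 0, 2, 0]
  [0, 0, 0, 2]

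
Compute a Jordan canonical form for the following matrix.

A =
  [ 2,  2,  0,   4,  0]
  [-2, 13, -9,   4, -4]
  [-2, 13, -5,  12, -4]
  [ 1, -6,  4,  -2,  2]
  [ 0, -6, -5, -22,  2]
J_3(2) ⊕ J_2(2)

The characteristic polynomial is
  det(x·I − A) = x^5 - 10*x^4 + 40*x^3 - 80*x^2 + 80*x - 32 = (x - 2)^5

Eigenvalues and multiplicities (the geometric multiplicity of λ is n − rank(A − λI), which equals the number of Jordan blocks for λ):
  λ = 2: algebraic multiplicity = 5, geometric multiplicity = 2

Determining the block sizes for each eigenvalue:
  λ = 2: with am = 5 and gm = 2, the partition is not yet determined (e.g. several partitions of 5 into 2 parts exist). Let N = A − (2)·I. Computing rank(N^1) = 3, rank(N^2) = 1, rank(N^3) = 0; the number of blocks of size ≥ j is rank(N^{j−1}) − rank(N^j), giving [2, 2, 1]. So we have 1 block(s) of size 3, 1 block(s) of size 2 → block sizes [3, 2]

Assembling the blocks gives a Jordan form
J =
  [2, 1, 0, 0, 0]
  [0, 2, 1, 0, 0]
  [0, 0, 2, 0, 0]
  [0, 0, 0, 2, 1]
  [0, 0, 0, 0, 2]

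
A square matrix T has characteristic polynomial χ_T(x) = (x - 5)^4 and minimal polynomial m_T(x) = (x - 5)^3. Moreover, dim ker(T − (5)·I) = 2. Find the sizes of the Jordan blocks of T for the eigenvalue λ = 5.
Block sizes for λ = 5: [3, 1]

Step 1 — from the characteristic polynomial, algebraic multiplicity of λ = 5 is 4. From dim ker(T − (5)·I) = 2, there are exactly 2 Jordan blocks for λ = 5.
Step 2 — from the minimal polynomial, the factor (x − 5)^3 tells us the largest block for λ = 5 has size 3.
Step 3 — with total size 4, 2 blocks, and largest block 3, the block sizes (in nonincreasing order) are [3, 1].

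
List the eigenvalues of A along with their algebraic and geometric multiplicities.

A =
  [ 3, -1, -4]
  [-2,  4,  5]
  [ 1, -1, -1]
λ = 2: alg = 3, geom = 1

Step 1 — factor the characteristic polynomial to read off the algebraic multiplicities:
  χ_A(x) = (x - 2)^3

Step 2 — compute geometric multiplicities via the rank-nullity identity g(λ) = n − rank(A − λI):
  rank(A − (2)·I) = 2, so dim ker(A − (2)·I) = n − 2 = 1

Summary:
  λ = 2: algebraic multiplicity = 3, geometric multiplicity = 1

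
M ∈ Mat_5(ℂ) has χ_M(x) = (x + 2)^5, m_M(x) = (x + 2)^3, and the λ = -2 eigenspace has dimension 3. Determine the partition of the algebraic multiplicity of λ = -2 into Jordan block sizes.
Block sizes for λ = -2: [3, 1, 1]

Step 1 — from the characteristic polynomial, algebraic multiplicity of λ = -2 is 5. From dim ker(M − (-2)·I) = 3, there are exactly 3 Jordan blocks for λ = -2.
Step 2 — from the minimal polynomial, the factor (x + 2)^3 tells us the largest block for λ = -2 has size 3.
Step 3 — with total size 5, 3 blocks, and largest block 3, the block sizes (in nonincreasing order) are [3, 1, 1].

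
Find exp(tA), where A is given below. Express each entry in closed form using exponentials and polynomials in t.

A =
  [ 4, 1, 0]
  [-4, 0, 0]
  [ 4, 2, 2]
e^{tA} =
  [2*t*exp(2*t) + exp(2*t), t*exp(2*t), 0]
  [-4*t*exp(2*t), -2*t*exp(2*t) + exp(2*t), 0]
  [4*t*exp(2*t), 2*t*exp(2*t), exp(2*t)]

Strategy: write A = P · J · P⁻¹ where J is a Jordan canonical form, so e^{tA} = P · e^{tJ} · P⁻¹, and e^{tJ} can be computed block-by-block.

A has Jordan form
J =
  [2, 1, 0]
  [0, 2, 0]
  [0, 0, 2]
(up to reordering of blocks).

Per-block formulas:
  For a 2×2 Jordan block J_2(2): exp(t · J_2(2)) = e^(2t)·(I + t·N), where N is the 2×2 nilpotent shift.
  For a 1×1 block at λ = 2: exp(t · [2]) = [e^(2t)].

After assembling e^{tJ} and conjugating by P, we get:

e^{tA} =
  [2*t*exp(2*t) + exp(2*t), t*exp(2*t), 0]
  [-4*t*exp(2*t), -2*t*exp(2*t) + exp(2*t), 0]
  [4*t*exp(2*t), 2*t*exp(2*t), exp(2*t)]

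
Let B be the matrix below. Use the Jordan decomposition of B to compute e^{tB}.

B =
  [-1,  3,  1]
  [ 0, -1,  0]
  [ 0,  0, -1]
e^{tB} =
  [exp(-t), 3*t*exp(-t), t*exp(-t)]
  [0, exp(-t), 0]
  [0, 0, exp(-t)]

Strategy: write B = P · J · P⁻¹ where J is a Jordan canonical form, so e^{tB} = P · e^{tJ} · P⁻¹, and e^{tJ} can be computed block-by-block.

B has Jordan form
J =
  [-1,  1,  0]
  [ 0, -1,  0]
  [ 0,  0, -1]
(up to reordering of blocks).

Per-block formulas:
  For a 2×2 Jordan block J_2(-1): exp(t · J_2(-1)) = e^(-1t)·(I + t·N), where N is the 2×2 nilpotent shift.
  For a 1×1 block at λ = -1: exp(t · [-1]) = [e^(-1t)].

After assembling e^{tJ} and conjugating by P, we get:

e^{tB} =
  [exp(-t), 3*t*exp(-t), t*exp(-t)]
  [0, exp(-t), 0]
  [0, 0, exp(-t)]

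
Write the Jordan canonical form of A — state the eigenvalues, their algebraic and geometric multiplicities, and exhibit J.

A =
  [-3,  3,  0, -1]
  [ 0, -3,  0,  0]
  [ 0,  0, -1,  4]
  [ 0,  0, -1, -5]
J_3(-3) ⊕ J_1(-3)

The characteristic polynomial is
  det(x·I − A) = x^4 + 12*x^3 + 54*x^2 + 108*x + 81 = (x + 3)^4

Eigenvalues and multiplicities (the geometric multiplicity of λ is n − rank(A − λI), which equals the number of Jordan blocks for λ):
  λ = -3: algebraic multiplicity = 4, geometric multiplicity = 2

Determining the block sizes for each eigenvalue:
  λ = -3: with am = 4 and gm = 2, the partition is not yet determined (e.g. several partitions of 4 into 2 parts exist). Let N = A − (-3)·I. Computing rank(N^1) = 2, rank(N^2) = 1, rank(N^3) = 0; the number of blocks of size ≥ j is rank(N^{j−1}) − rank(N^j), giving [2, 1, 1]. So we have 1 block(s) of size 3, 1 block(s) of size 1 → block sizes [3, 1]

Assembling the blocks gives a Jordan form
J =
  [-3,  1,  0,  0]
  [ 0, -3,  1,  0]
  [ 0,  0, -3,  0]
  [ 0,  0,  0, -3]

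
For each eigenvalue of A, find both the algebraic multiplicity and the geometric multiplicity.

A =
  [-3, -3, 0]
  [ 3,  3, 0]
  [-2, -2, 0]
λ = 0: alg = 3, geom = 2

Step 1 — factor the characteristic polynomial to read off the algebraic multiplicities:
  χ_A(x) = x^3

Step 2 — compute geometric multiplicities via the rank-nullity identity g(λ) = n − rank(A − λI):
  rank(A − (0)·I) = 1, so dim ker(A − (0)·I) = n − 1 = 2

Summary:
  λ = 0: algebraic multiplicity = 3, geometric multiplicity = 2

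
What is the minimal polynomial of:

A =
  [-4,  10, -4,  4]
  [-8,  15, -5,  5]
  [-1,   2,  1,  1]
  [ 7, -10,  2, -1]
x^4 - 11*x^3 + 45*x^2 - 81*x + 54

The characteristic polynomial is χ_A(x) = (x - 3)^3*(x - 2), so the eigenvalues are known. The minimal polynomial is
  m_A(x) = Π_λ (x − λ)^{k_λ}
where k_λ is the size of the *largest* Jordan block for λ (equivalently, the smallest k with (A − λI)^k v = 0 for every generalised eigenvector v of λ).

  λ = 2: largest Jordan block has size 1, contributing (x − 2)
  λ = 3: largest Jordan block has size 3, contributing (x − 3)^3

So m_A(x) = (x - 3)^3*(x - 2) = x^4 - 11*x^3 + 45*x^2 - 81*x + 54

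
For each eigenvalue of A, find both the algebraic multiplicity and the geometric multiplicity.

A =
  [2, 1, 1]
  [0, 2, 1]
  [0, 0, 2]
λ = 2: alg = 3, geom = 1

Step 1 — factor the characteristic polynomial to read off the algebraic multiplicities:
  χ_A(x) = (x - 2)^3

Step 2 — compute geometric multiplicities via the rank-nullity identity g(λ) = n − rank(A − λI):
  rank(A − (2)·I) = 2, so dim ker(A − (2)·I) = n − 2 = 1

Summary:
  λ = 2: algebraic multiplicity = 3, geometric multiplicity = 1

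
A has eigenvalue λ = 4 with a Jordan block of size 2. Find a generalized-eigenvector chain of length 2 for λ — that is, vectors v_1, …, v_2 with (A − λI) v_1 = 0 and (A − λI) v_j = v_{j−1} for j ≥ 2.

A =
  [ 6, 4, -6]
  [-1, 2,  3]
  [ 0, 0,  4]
A Jordan chain for λ = 4 of length 2:
v_1 = (2, -1, 0)ᵀ
v_2 = (1, 0, 0)ᵀ

Let N = A − (4)·I. We want v_2 with N^2 v_2 = 0 but N^1 v_2 ≠ 0; then v_{j-1} := N · v_j for j = 2, …, 2.

Pick v_2 = (1, 0, 0)ᵀ.
Then v_1 = N · v_2 = (2, -1, 0)ᵀ.

Sanity check: (A − (4)·I) v_1 = (0, 0, 0)ᵀ = 0. ✓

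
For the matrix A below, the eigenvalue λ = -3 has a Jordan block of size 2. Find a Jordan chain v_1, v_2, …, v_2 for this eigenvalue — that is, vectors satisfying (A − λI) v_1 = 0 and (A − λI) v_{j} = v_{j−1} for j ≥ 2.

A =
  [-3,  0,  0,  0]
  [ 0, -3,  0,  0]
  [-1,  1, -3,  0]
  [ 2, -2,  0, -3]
A Jordan chain for λ = -3 of length 2:
v_1 = (0, 0, -1, 2)ᵀ
v_2 = (1, 0, 0, 0)ᵀ

Let N = A − (-3)·I. We want v_2 with N^2 v_2 = 0 but N^1 v_2 ≠ 0; then v_{j-1} := N · v_j for j = 2, …, 2.

Pick v_2 = (1, 0, 0, 0)ᵀ.
Then v_1 = N · v_2 = (0, 0, -1, 2)ᵀ.

Sanity check: (A − (-3)·I) v_1 = (0, 0, 0, 0)ᵀ = 0. ✓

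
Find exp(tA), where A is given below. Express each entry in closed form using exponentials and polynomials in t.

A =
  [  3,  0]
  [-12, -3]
e^{tA} =
  [exp(3*t), 0]
  [-2*exp(3*t) + 2*exp(-3*t), exp(-3*t)]

Strategy: write A = P · J · P⁻¹ where J is a Jordan canonical form, so e^{tA} = P · e^{tJ} · P⁻¹, and e^{tJ} can be computed block-by-block.

A has Jordan form
J =
  [-3, 0]
  [ 0, 3]
(up to reordering of blocks).

Per-block formulas:
  For a 1×1 block at λ = 3: exp(t · [3]) = [e^(3t)].
  For a 1×1 block at λ = -3: exp(t · [-3]) = [e^(-3t)].

After assembling e^{tJ} and conjugating by P, we get:

e^{tA} =
  [exp(3*t), 0]
  [-2*exp(3*t) + 2*exp(-3*t), exp(-3*t)]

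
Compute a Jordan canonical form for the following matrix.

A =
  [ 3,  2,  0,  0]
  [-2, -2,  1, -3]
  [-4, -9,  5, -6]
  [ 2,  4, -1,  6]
J_3(3) ⊕ J_1(3)

The characteristic polynomial is
  det(x·I − A) = x^4 - 12*x^3 + 54*x^2 - 108*x + 81 = (x - 3)^4

Eigenvalues and multiplicities (the geometric multiplicity of λ is n − rank(A − λI), which equals the number of Jordan blocks for λ):
  λ = 3: algebraic multiplicity = 4, geometric multiplicity = 2

Determining the block sizes for each eigenvalue:
  λ = 3: with am = 4 and gm = 2, the partition is not yet determined (e.g. several partitions of 4 into 2 parts exist). Let N = A − (3)·I. Computing rank(N^1) = 2, rank(N^2) = 1, rank(N^3) = 0; the number of blocks of size ≥ j is rank(N^{j−1}) − rank(N^j), giving [2, 1, 1]. So we have 1 block(s) of size 3, 1 block(s) of size 1 → block sizes [3, 1]

Assembling the blocks gives a Jordan form
J =
  [3, 1, 0, 0]
  [0, 3, 1, 0]
  [0, 0, 3, 0]
  [0, 0, 0, 3]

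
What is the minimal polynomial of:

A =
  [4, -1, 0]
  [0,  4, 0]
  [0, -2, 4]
x^2 - 8*x + 16

The characteristic polynomial is χ_A(x) = (x - 4)^3, so the eigenvalues are known. The minimal polynomial is
  m_A(x) = Π_λ (x − λ)^{k_λ}
where k_λ is the size of the *largest* Jordan block for λ (equivalently, the smallest k with (A − λI)^k v = 0 for every generalised eigenvector v of λ).

  λ = 4: largest Jordan block has size 2, contributing (x − 4)^2

So m_A(x) = (x - 4)^2 = x^2 - 8*x + 16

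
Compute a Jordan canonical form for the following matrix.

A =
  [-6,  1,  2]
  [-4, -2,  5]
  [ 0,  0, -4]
J_3(-4)

The characteristic polynomial is
  det(x·I − A) = x^3 + 12*x^2 + 48*x + 64 = (x + 4)^3

Eigenvalues and multiplicities (the geometric multiplicity of λ is n − rank(A − λI), which equals the number of Jordan blocks for λ):
  λ = -4: algebraic multiplicity = 3, geometric multiplicity = 1

Determining the block sizes for each eigenvalue:
  λ = -4: one block (gm = 1), so the single block has size am = 3 → block sizes [3]

Assembling the blocks gives a Jordan form
J =
  [-4,  1,  0]
  [ 0, -4,  1]
  [ 0,  0, -4]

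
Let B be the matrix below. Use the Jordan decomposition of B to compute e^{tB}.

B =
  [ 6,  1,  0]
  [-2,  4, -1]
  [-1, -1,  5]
e^{tB} =
  [-t^2*exp(5*t)/2 + t*exp(5*t) + exp(5*t), t*exp(5*t), -t^2*exp(5*t)/2]
  [t^2*exp(5*t)/2 - 2*t*exp(5*t), -t*exp(5*t) + exp(5*t), t^2*exp(5*t)/2 - t*exp(5*t)]
  [t^2*exp(5*t)/2 - t*exp(5*t), -t*exp(5*t), t^2*exp(5*t)/2 + exp(5*t)]

Strategy: write B = P · J · P⁻¹ where J is a Jordan canonical form, so e^{tB} = P · e^{tJ} · P⁻¹, and e^{tJ} can be computed block-by-block.

B has Jordan form
J =
  [5, 1, 0]
  [0, 5, 1]
  [0, 0, 5]
(up to reordering of blocks).

Per-block formulas:
  For a 3×3 Jordan block J_3(5): exp(t · J_3(5)) = e^(5t)·(I + t·N + (t^2/2)·N^2), where N is the 3×3 nilpotent shift.

After assembling e^{tJ} and conjugating by P, we get:

e^{tB} =
  [-t^2*exp(5*t)/2 + t*exp(5*t) + exp(5*t), t*exp(5*t), -t^2*exp(5*t)/2]
  [t^2*exp(5*t)/2 - 2*t*exp(5*t), -t*exp(5*t) + exp(5*t), t^2*exp(5*t)/2 - t*exp(5*t)]
  [t^2*exp(5*t)/2 - t*exp(5*t), -t*exp(5*t), t^2*exp(5*t)/2 + exp(5*t)]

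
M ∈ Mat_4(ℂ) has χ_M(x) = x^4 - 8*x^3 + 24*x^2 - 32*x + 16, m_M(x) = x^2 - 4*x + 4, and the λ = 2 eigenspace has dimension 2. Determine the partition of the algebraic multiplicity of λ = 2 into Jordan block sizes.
Block sizes for λ = 2: [2, 2]

Step 1 — from the characteristic polynomial, algebraic multiplicity of λ = 2 is 4. From dim ker(M − (2)·I) = 2, there are exactly 2 Jordan blocks for λ = 2.
Step 2 — from the minimal polynomial, the factor (x − 2)^2 tells us the largest block for λ = 2 has size 2.
Step 3 — with total size 4, 2 blocks, and largest block 2, the block sizes (in nonincreasing order) are [2, 2].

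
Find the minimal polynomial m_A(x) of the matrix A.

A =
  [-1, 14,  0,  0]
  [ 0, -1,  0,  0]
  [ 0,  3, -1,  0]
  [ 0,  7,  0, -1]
x^2 + 2*x + 1

The characteristic polynomial is χ_A(x) = (x + 1)^4, so the eigenvalues are known. The minimal polynomial is
  m_A(x) = Π_λ (x − λ)^{k_λ}
where k_λ is the size of the *largest* Jordan block for λ (equivalently, the smallest k with (A − λI)^k v = 0 for every generalised eigenvector v of λ).

  λ = -1: largest Jordan block has size 2, contributing (x + 1)^2

So m_A(x) = (x + 1)^2 = x^2 + 2*x + 1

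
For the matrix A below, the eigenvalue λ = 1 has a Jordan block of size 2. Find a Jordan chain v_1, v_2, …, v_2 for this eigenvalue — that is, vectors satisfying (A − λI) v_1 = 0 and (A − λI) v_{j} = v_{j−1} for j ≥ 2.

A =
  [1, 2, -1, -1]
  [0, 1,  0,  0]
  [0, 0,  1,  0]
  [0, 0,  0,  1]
A Jordan chain for λ = 1 of length 2:
v_1 = (2, 0, 0, 0)ᵀ
v_2 = (0, 1, 0, 0)ᵀ

Let N = A − (1)·I. We want v_2 with N^2 v_2 = 0 but N^1 v_2 ≠ 0; then v_{j-1} := N · v_j for j = 2, …, 2.

Pick v_2 = (0, 1, 0, 0)ᵀ.
Then v_1 = N · v_2 = (2, 0, 0, 0)ᵀ.

Sanity check: (A − (1)·I) v_1 = (0, 0, 0, 0)ᵀ = 0. ✓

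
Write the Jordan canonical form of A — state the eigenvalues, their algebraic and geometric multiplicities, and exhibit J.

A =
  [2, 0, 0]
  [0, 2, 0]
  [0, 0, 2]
J_1(2) ⊕ J_1(2) ⊕ J_1(2)

The characteristic polynomial is
  det(x·I − A) = x^3 - 6*x^2 + 12*x - 8 = (x - 2)^3

Eigenvalues and multiplicities (the geometric multiplicity of λ is n − rank(A − λI), which equals the number of Jordan blocks for λ):
  λ = 2: algebraic multiplicity = 3, geometric multiplicity = 3

Determining the block sizes for each eigenvalue:
  λ = 2: gm = am = 3, so every block has size 1 → block sizes [1, 1, 1]

Assembling the blocks gives a Jordan form
J =
  [2, 0, 0]
  [0, 2, 0]
  [0, 0, 2]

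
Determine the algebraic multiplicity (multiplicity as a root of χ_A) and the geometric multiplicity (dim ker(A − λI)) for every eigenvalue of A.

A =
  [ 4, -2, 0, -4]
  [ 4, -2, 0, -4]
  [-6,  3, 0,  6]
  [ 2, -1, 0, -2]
λ = 0: alg = 4, geom = 3

Step 1 — factor the characteristic polynomial to read off the algebraic multiplicities:
  χ_A(x) = x^4

Step 2 — compute geometric multiplicities via the rank-nullity identity g(λ) = n − rank(A − λI):
  rank(A − (0)·I) = 1, so dim ker(A − (0)·I) = n − 1 = 3

Summary:
  λ = 0: algebraic multiplicity = 4, geometric multiplicity = 3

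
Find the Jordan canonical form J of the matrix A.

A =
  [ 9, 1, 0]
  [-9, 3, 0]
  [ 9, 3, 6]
J_2(6) ⊕ J_1(6)

The characteristic polynomial is
  det(x·I − A) = x^3 - 18*x^2 + 108*x - 216 = (x - 6)^3

Eigenvalues and multiplicities (the geometric multiplicity of λ is n − rank(A − λI), which equals the number of Jordan blocks for λ):
  λ = 6: algebraic multiplicity = 3, geometric multiplicity = 2

Determining the block sizes for each eigenvalue:
  λ = 6: 2 blocks summing to 3 forces exactly one block of size 2 and the rest size 1 → block sizes [2, 1]

Assembling the blocks gives a Jordan form
J =
  [6, 1, 0]
  [0, 6, 0]
  [0, 0, 6]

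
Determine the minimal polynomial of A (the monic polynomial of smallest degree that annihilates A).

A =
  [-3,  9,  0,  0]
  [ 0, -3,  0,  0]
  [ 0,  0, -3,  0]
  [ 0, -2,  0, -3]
x^2 + 6*x + 9

The characteristic polynomial is χ_A(x) = (x + 3)^4, so the eigenvalues are known. The minimal polynomial is
  m_A(x) = Π_λ (x − λ)^{k_λ}
where k_λ is the size of the *largest* Jordan block for λ (equivalently, the smallest k with (A − λI)^k v = 0 for every generalised eigenvector v of λ).

  λ = -3: largest Jordan block has size 2, contributing (x + 3)^2

So m_A(x) = (x + 3)^2 = x^2 + 6*x + 9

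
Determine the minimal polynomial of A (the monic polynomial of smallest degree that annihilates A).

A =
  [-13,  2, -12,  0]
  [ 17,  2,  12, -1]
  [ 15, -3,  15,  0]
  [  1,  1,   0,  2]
x^4 - 6*x^3 + 54*x - 81

The characteristic polynomial is χ_A(x) = (x - 3)^3*(x + 3), so the eigenvalues are known. The minimal polynomial is
  m_A(x) = Π_λ (x − λ)^{k_λ}
where k_λ is the size of the *largest* Jordan block for λ (equivalently, the smallest k with (A − λI)^k v = 0 for every generalised eigenvector v of λ).

  λ = -3: largest Jordan block has size 1, contributing (x + 3)
  λ = 3: largest Jordan block has size 3, contributing (x − 3)^3

So m_A(x) = (x - 3)^3*(x + 3) = x^4 - 6*x^3 + 54*x - 81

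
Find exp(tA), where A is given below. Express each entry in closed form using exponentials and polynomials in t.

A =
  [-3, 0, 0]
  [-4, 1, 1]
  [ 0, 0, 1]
e^{tA} =
  [exp(-3*t), 0, 0]
  [-exp(t) + exp(-3*t), exp(t), t*exp(t)]
  [0, 0, exp(t)]

Strategy: write A = P · J · P⁻¹ where J is a Jordan canonical form, so e^{tA} = P · e^{tJ} · P⁻¹, and e^{tJ} can be computed block-by-block.

A has Jordan form
J =
  [-3, 0, 0]
  [ 0, 1, 1]
  [ 0, 0, 1]
(up to reordering of blocks).

Per-block formulas:
  For a 1×1 block at λ = -3: exp(t · [-3]) = [e^(-3t)].
  For a 2×2 Jordan block J_2(1): exp(t · J_2(1)) = e^(1t)·(I + t·N), where N is the 2×2 nilpotent shift.

After assembling e^{tJ} and conjugating by P, we get:

e^{tA} =
  [exp(-3*t), 0, 0]
  [-exp(t) + exp(-3*t), exp(t), t*exp(t)]
  [0, 0, exp(t)]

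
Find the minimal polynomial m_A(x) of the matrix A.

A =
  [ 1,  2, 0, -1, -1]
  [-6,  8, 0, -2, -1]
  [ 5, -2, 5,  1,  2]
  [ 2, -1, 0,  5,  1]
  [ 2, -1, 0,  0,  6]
x^3 - 15*x^2 + 75*x - 125

The characteristic polynomial is χ_A(x) = (x - 5)^5, so the eigenvalues are known. The minimal polynomial is
  m_A(x) = Π_λ (x − λ)^{k_λ}
where k_λ is the size of the *largest* Jordan block for λ (equivalently, the smallest k with (A − λI)^k v = 0 for every generalised eigenvector v of λ).

  λ = 5: largest Jordan block has size 3, contributing (x − 5)^3

So m_A(x) = (x - 5)^3 = x^3 - 15*x^2 + 75*x - 125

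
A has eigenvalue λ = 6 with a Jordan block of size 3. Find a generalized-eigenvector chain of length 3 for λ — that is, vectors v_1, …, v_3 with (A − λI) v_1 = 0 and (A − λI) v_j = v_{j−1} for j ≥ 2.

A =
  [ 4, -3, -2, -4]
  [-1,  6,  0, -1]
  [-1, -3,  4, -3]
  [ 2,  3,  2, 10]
A Jordan chain for λ = 6 of length 3:
v_1 = (1, 0, 1, -1)ᵀ
v_2 = (-2, -1, -1, 2)ᵀ
v_3 = (1, 0, 0, 0)ᵀ

Let N = A − (6)·I. We want v_3 with N^3 v_3 = 0 but N^2 v_3 ≠ 0; then v_{j-1} := N · v_j for j = 3, …, 2.

Pick v_3 = (1, 0, 0, 0)ᵀ.
Then v_2 = N · v_3 = (-2, -1, -1, 2)ᵀ.
Then v_1 = N · v_2 = (1, 0, 1, -1)ᵀ.

Sanity check: (A − (6)·I) v_1 = (0, 0, 0, 0)ᵀ = 0. ✓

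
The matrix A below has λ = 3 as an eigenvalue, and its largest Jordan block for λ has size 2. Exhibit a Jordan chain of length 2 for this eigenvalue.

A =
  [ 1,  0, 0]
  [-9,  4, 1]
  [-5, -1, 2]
A Jordan chain for λ = 3 of length 2:
v_1 = (0, 1, -1)ᵀ
v_2 = (0, 1, 0)ᵀ

Let N = A − (3)·I. We want v_2 with N^2 v_2 = 0 but N^1 v_2 ≠ 0; then v_{j-1} := N · v_j for j = 2, …, 2.

Pick v_2 = (0, 1, 0)ᵀ.
Then v_1 = N · v_2 = (0, 1, -1)ᵀ.

Sanity check: (A − (3)·I) v_1 = (0, 0, 0)ᵀ = 0. ✓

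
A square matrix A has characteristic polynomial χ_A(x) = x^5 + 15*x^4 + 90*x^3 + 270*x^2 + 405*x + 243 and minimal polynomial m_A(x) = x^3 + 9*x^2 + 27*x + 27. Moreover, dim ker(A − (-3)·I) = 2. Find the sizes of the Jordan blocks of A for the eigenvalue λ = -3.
Block sizes for λ = -3: [3, 2]

Step 1 — from the characteristic polynomial, algebraic multiplicity of λ = -3 is 5. From dim ker(A − (-3)·I) = 2, there are exactly 2 Jordan blocks for λ = -3.
Step 2 — from the minimal polynomial, the factor (x + 3)^3 tells us the largest block for λ = -3 has size 3.
Step 3 — with total size 5, 2 blocks, and largest block 3, the block sizes (in nonincreasing order) are [3, 2].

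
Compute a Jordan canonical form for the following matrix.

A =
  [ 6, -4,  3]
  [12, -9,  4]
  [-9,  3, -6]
J_3(-3)

The characteristic polynomial is
  det(x·I − A) = x^3 + 9*x^2 + 27*x + 27 = (x + 3)^3

Eigenvalues and multiplicities (the geometric multiplicity of λ is n − rank(A − λI), which equals the number of Jordan blocks for λ):
  λ = -3: algebraic multiplicity = 3, geometric multiplicity = 1

Determining the block sizes for each eigenvalue:
  λ = -3: one block (gm = 1), so the single block has size am = 3 → block sizes [3]

Assembling the blocks gives a Jordan form
J =
  [-3,  1,  0]
  [ 0, -3,  1]
  [ 0,  0, -3]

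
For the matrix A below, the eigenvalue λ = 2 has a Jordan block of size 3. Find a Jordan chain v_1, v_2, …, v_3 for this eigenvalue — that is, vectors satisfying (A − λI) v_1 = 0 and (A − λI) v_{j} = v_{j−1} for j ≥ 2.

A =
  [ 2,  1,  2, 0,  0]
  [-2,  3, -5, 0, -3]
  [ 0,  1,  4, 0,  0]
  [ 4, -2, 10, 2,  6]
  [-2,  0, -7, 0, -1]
A Jordan chain for λ = 2 of length 3:
v_1 = (-2, 4, -2, -8, 6)ᵀ
v_2 = (0, -2, 0, 4, -2)ᵀ
v_3 = (1, 0, 0, 0, 0)ᵀ

Let N = A − (2)·I. We want v_3 with N^3 v_3 = 0 but N^2 v_3 ≠ 0; then v_{j-1} := N · v_j for j = 3, …, 2.

Pick v_3 = (1, 0, 0, 0, 0)ᵀ.
Then v_2 = N · v_3 = (0, -2, 0, 4, -2)ᵀ.
Then v_1 = N · v_2 = (-2, 4, -2, -8, 6)ᵀ.

Sanity check: (A − (2)·I) v_1 = (0, 0, 0, 0, 0)ᵀ = 0. ✓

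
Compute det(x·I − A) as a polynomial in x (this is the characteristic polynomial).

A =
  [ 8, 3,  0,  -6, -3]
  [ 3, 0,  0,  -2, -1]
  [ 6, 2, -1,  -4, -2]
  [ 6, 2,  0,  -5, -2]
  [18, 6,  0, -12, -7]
x^5 + 5*x^4 + 10*x^3 + 10*x^2 + 5*x + 1

Expanding det(x·I − A) (e.g. by cofactor expansion or by noting that A is similar to its Jordan form J, which has the same characteristic polynomial as A) gives
  χ_A(x) = x^5 + 5*x^4 + 10*x^3 + 10*x^2 + 5*x + 1
which factors as (x + 1)^5. The eigenvalues (with algebraic multiplicities) are λ = -1 with multiplicity 5.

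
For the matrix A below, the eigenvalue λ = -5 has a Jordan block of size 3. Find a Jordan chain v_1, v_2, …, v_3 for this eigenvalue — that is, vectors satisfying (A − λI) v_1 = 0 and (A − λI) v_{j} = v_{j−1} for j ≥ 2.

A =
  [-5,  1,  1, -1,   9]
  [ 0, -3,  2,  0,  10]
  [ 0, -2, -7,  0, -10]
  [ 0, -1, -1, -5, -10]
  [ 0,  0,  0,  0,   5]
A Jordan chain for λ = -5 of length 3:
v_1 = (1, 0, 0, 0, 0)ᵀ
v_2 = (1, 2, -2, -1, 0)ᵀ
v_3 = (0, 1, 0, 0, 0)ᵀ

Let N = A − (-5)·I. We want v_3 with N^3 v_3 = 0 but N^2 v_3 ≠ 0; then v_{j-1} := N · v_j for j = 3, …, 2.

Pick v_3 = (0, 1, 0, 0, 0)ᵀ.
Then v_2 = N · v_3 = (1, 2, -2, -1, 0)ᵀ.
Then v_1 = N · v_2 = (1, 0, 0, 0, 0)ᵀ.

Sanity check: (A − (-5)·I) v_1 = (0, 0, 0, 0, 0)ᵀ = 0. ✓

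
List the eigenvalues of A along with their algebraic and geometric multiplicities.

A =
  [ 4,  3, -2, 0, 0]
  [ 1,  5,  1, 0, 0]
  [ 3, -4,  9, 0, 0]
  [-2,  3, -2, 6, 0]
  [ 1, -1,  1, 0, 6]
λ = 6: alg = 5, geom = 3

Step 1 — factor the characteristic polynomial to read off the algebraic multiplicities:
  χ_A(x) = (x - 6)^5

Step 2 — compute geometric multiplicities via the rank-nullity identity g(λ) = n − rank(A − λI):
  rank(A − (6)·I) = 2, so dim ker(A − (6)·I) = n − 2 = 3

Summary:
  λ = 6: algebraic multiplicity = 5, geometric multiplicity = 3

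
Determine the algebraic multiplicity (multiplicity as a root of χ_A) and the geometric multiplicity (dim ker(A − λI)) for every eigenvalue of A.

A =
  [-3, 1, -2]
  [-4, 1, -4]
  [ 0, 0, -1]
λ = -1: alg = 3, geom = 2

Step 1 — factor the characteristic polynomial to read off the algebraic multiplicities:
  χ_A(x) = (x + 1)^3

Step 2 — compute geometric multiplicities via the rank-nullity identity g(λ) = n − rank(A − λI):
  rank(A − (-1)·I) = 1, so dim ker(A − (-1)·I) = n − 1 = 2

Summary:
  λ = -1: algebraic multiplicity = 3, geometric multiplicity = 2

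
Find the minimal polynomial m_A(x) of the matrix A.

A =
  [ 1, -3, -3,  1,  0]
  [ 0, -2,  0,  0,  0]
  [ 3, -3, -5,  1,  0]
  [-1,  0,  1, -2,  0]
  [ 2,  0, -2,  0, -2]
x^3 + 6*x^2 + 12*x + 8

The characteristic polynomial is χ_A(x) = (x + 2)^5, so the eigenvalues are known. The minimal polynomial is
  m_A(x) = Π_λ (x − λ)^{k_λ}
where k_λ is the size of the *largest* Jordan block for λ (equivalently, the smallest k with (A − λI)^k v = 0 for every generalised eigenvector v of λ).

  λ = -2: largest Jordan block has size 3, contributing (x + 2)^3

So m_A(x) = (x + 2)^3 = x^3 + 6*x^2 + 12*x + 8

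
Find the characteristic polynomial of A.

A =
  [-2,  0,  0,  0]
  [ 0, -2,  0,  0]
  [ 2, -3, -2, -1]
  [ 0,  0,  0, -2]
x^4 + 8*x^3 + 24*x^2 + 32*x + 16

Expanding det(x·I − A) (e.g. by cofactor expansion or by noting that A is similar to its Jordan form J, which has the same characteristic polynomial as A) gives
  χ_A(x) = x^4 + 8*x^3 + 24*x^2 + 32*x + 16
which factors as (x + 2)^4. The eigenvalues (with algebraic multiplicities) are λ = -2 with multiplicity 4.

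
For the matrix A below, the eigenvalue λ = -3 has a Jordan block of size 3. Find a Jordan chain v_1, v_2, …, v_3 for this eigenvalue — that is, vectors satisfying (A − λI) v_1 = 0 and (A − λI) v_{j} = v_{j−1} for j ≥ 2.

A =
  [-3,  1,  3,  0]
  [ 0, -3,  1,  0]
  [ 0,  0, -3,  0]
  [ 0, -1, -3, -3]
A Jordan chain for λ = -3 of length 3:
v_1 = (1, 0, 0, -1)ᵀ
v_2 = (3, 1, 0, -3)ᵀ
v_3 = (0, 0, 1, 0)ᵀ

Let N = A − (-3)·I. We want v_3 with N^3 v_3 = 0 but N^2 v_3 ≠ 0; then v_{j-1} := N · v_j for j = 3, …, 2.

Pick v_3 = (0, 0, 1, 0)ᵀ.
Then v_2 = N · v_3 = (3, 1, 0, -3)ᵀ.
Then v_1 = N · v_2 = (1, 0, 0, -1)ᵀ.

Sanity check: (A − (-3)·I) v_1 = (0, 0, 0, 0)ᵀ = 0. ✓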